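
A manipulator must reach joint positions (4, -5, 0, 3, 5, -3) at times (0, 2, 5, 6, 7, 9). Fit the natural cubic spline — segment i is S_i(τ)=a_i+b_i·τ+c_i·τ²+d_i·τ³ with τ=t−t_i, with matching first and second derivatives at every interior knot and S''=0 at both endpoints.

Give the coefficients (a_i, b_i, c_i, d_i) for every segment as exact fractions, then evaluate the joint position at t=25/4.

  seg 0: a=4 b=-54539/9438 c=0 d=3017/9438
  seg 1: a=-5 b=-18335/9438 c=3017/1573 d=-173/726
  seg 2: a=0 b=14777/4719 c=-713/3146 d=899/9438
  seg 3: a=3 b=2543/858 c=93/1573 d=-9655/9438
  seg 4: a=5 b=62/4719 c=-9469/3146 d=9469/18876
S(25/4) = 750747/201344

Δ: Δ0=-9/2, Δ1=5/3, Δ2=3, Δ3=2, Δ4=-4
row 1: diag=10, rhs=37; c'=3/10, d'=37/10
row 2: denom=8−3·3/10=71/10; d'=(8−3·37/10)/(71/10)=-31/71
row 3: denom=4−1·10/71=274/71; d'=(-6−1·-31/71)/(274/71)=-395/274
row 4: denom=6−1·71/274=1573/274; d'=(-36−1·-395/274)/(1573/274)=-9469/1573
back: M4=-9469/1573
back: M3=-395/274−71/274·-9469/1573=186/1573
back: M2=-31/71−10/71·186/1573=-713/1573
back: M1=37/10−3/10·-713/1573=6034/1573
M: M0=0, M1=6034/1573, M2=-713/1573, M3=186/1573, M4=-9469/1573, M5=0
seg 0: a=4, c=M0/2=0, d=(M1−M0)/(6·2)=3017/9438, b=Δ0−h0·(2M0+M1)/6=-54539/9438
seg 1: a=-5, c=M1/2=3017/1573, d=(M2−M1)/(6·3)=-173/726, b=Δ1−h1·(2M1+M2)/6=-18335/9438
seg 2: a=0, c=M2/2=-713/3146, d=(M3−M2)/(6·1)=899/9438, b=Δ2−h2·(2M2+M3)/6=14777/4719
seg 3: a=3, c=M3/2=93/1573, d=(M4−M3)/(6·1)=-9655/9438, b=Δ3−h3·(2M3+M4)/6=2543/858
seg 4: a=5, c=M4/2=-9469/3146, d=(M5−M4)/(6·2)=9469/18876, b=Δ4−h4·(2M4+M5)/6=62/4719
t_q=25/4 → seg 3, τ=1/4; S=3+2543/858·τ+93/1573·τ²+-9655/9438·τ³=750747/201344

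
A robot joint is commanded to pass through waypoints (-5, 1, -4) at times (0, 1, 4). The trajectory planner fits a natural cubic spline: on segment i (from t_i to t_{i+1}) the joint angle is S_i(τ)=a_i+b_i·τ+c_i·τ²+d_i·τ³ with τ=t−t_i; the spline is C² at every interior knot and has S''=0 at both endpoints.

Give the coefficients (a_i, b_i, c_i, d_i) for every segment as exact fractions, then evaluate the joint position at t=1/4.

  seg 0: a=-5 b=167/24 c=0 d=-23/24
  seg 1: a=1 b=49/12 c=-23/8 d=23/72
S(1/4) = -1677/512

Δ: Δ0=6, Δ1=-5/3
row 1: diag=8, rhs=-46; c'=3/8, d'=-23/4
back: M1=-23/4
M: M0=0, M1=-23/4, M2=0
seg 0: a=-5, c=M0/2=0, d=(M1−M0)/(6·1)=-23/24, b=Δ0−h0·(2M0+M1)/6=167/24
seg 1: a=1, c=M1/2=-23/8, d=(M2−M1)/(6·3)=23/72, b=Δ1−h1·(2M1+M2)/6=49/12
t_q=1/4 → seg 0, τ=1/4; S=-5+167/24·τ+0·τ²+-23/24·τ³=-1677/512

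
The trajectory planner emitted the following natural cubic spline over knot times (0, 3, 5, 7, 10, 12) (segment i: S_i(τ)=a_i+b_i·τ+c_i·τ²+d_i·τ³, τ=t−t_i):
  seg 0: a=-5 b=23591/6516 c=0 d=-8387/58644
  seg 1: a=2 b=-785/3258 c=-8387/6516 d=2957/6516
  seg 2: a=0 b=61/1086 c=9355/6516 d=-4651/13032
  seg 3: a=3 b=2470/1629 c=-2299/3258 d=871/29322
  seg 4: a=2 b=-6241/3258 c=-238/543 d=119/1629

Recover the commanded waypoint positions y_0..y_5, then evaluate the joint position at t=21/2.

y_0 = S_0(0) = a_0 = -5
y_1 = S_1(0) = a_1 = 2
y_2 = S_2(0) = a_2 = 0
y_3 = S_3(0) = a_3 = 3
y_4 = S_4(0) = a_4 = 2
y_5 = S_4(2) = -3
t_q=21/2 is in segment 4 (τ=1/2); S_4(τ)=4091/4344

y_0=-5 y_1=2 y_2=0 y_3=3 y_4=2 y_5=-3
S(21/2) = 4091/4344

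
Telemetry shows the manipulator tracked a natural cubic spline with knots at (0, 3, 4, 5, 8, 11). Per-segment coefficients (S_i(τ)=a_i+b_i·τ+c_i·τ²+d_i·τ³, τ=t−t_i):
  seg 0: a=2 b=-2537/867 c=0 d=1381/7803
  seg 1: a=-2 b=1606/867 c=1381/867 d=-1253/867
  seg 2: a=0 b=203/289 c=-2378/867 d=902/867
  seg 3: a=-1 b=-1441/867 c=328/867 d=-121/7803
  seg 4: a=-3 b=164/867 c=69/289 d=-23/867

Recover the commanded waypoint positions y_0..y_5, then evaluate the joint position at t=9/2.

y_0=2 y_1=-2 y_2=0 y_3=-1 y_4=-3 y_5=-1
S(9/2) = -709/3468

y_0 = S_0(0) = a_0 = 2
y_1 = S_1(0) = a_1 = -2
y_2 = S_2(0) = a_2 = 0
y_3 = S_3(0) = a_3 = -1
y_4 = S_4(0) = a_4 = -3
y_5 = S_4(3) = -1
t_q=9/2 is in segment 2 (τ=1/2); S_2(τ)=-709/3468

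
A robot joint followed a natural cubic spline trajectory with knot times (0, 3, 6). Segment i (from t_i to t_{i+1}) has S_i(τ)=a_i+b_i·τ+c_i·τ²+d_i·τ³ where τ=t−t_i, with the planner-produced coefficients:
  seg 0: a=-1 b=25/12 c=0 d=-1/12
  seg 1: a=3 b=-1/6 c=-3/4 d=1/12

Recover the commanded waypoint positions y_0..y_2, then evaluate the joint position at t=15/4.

y_0=-1 y_1=3 y_2=-2
S(15/4) = 637/256

y_0 = S_0(0) = a_0 = -1
y_1 = S_1(0) = a_1 = 3
y_2 = S_1(3) = -2
t_q=15/4 is in segment 1 (τ=3/4); S_1(τ)=637/256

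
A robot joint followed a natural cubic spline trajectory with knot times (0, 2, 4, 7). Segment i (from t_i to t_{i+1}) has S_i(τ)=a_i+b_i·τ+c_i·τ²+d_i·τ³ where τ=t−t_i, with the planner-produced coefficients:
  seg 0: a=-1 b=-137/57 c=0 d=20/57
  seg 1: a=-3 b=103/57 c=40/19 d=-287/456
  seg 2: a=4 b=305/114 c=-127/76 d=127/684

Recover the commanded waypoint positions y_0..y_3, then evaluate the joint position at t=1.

y_0=-1 y_1=-3 y_2=4 y_3=2
S(1) = -58/19

y_0 = S_0(0) = a_0 = -1
y_1 = S_1(0) = a_1 = -3
y_2 = S_2(0) = a_2 = 4
y_3 = S_2(3) = 2
t_q=1 is in segment 0 (τ=1); S_0(τ)=-58/19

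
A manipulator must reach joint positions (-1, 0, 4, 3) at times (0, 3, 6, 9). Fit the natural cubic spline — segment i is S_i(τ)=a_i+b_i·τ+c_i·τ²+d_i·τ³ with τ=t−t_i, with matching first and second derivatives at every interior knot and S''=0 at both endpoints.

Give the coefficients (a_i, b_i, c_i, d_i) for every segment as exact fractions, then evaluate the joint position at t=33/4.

Δ: Δ0=1/3, Δ1=4/3, Δ2=-1/3
row 1: diag=12, rhs=6; c'=1/4, d'=1/2
row 2: denom=12−3·1/4=45/4; d'=(-10−3·1/2)/(45/4)=-46/45
back: M2=-46/45
back: M1=1/2−1/4·-46/45=34/45
M: M0=0, M1=34/45, M2=-46/45, M3=0
seg 0: a=-1, c=M0/2=0, d=(M1−M0)/(6·3)=17/405, b=Δ0−h0·(2M0+M1)/6=-2/45
seg 1: a=0, c=M1/2=17/45, d=(M2−M1)/(6·3)=-8/81, b=Δ1−h1·(2M1+M2)/6=49/45
seg 2: a=4, c=M2/2=-23/45, d=(M3−M2)/(6·3)=23/405, b=Δ2−h2·(2M2+M3)/6=31/45
t_q=33/4 → seg 2, τ=9/4; S=4+31/45·τ+-23/45·τ²+23/405·τ³=231/64

  seg 0: a=-1 b=-2/45 c=0 d=17/405
  seg 1: a=0 b=49/45 c=17/45 d=-8/81
  seg 2: a=4 b=31/45 c=-23/45 d=23/405
S(33/4) = 231/64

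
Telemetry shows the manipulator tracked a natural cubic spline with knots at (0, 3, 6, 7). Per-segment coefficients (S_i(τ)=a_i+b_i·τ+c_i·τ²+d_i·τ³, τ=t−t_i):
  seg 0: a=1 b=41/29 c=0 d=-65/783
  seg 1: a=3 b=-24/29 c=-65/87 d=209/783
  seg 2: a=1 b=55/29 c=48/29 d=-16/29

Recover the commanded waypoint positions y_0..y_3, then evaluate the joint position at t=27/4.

y_0 = S_0(0) = a_0 = 1
y_1 = S_1(0) = a_1 = 3
y_2 = S_2(0) = a_2 = 1
y_3 = S_2(1) = 4
t_q=27/4 is in segment 2 (τ=3/4); S_2(τ)=181/58

y_0=1 y_1=3 y_2=1 y_3=4
S(27/4) = 181/58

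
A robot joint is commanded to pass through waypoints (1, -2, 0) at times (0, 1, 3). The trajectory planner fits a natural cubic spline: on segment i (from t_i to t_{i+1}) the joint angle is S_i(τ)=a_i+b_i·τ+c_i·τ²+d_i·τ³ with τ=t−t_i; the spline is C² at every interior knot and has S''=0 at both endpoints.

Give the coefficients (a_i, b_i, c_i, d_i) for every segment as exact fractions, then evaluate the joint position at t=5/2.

  seg 0: a=1 b=-11/3 c=0 d=2/3
  seg 1: a=-2 b=-5/3 c=2 d=-1/3
S(5/2) = -9/8

Δ: Δ0=-3, Δ1=1
row 1: diag=6, rhs=24; c'=1/3, d'=4
back: M1=4
M: M0=0, M1=4, M2=0
seg 0: a=1, c=M0/2=0, d=(M1−M0)/(6·1)=2/3, b=Δ0−h0·(2M0+M1)/6=-11/3
seg 1: a=-2, c=M1/2=2, d=(M2−M1)/(6·2)=-1/3, b=Δ1−h1·(2M1+M2)/6=-5/3
t_q=5/2 → seg 1, τ=3/2; S=-2+-5/3·τ+2·τ²+-1/3·τ³=-9/8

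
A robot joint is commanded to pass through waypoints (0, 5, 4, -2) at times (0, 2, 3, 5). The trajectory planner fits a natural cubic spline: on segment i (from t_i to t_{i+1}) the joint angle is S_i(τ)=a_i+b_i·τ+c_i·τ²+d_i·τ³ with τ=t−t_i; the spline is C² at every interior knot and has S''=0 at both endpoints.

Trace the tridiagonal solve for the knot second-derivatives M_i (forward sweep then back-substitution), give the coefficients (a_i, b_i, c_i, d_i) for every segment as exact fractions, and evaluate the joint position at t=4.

Δ: Δ0=5/2, Δ1=-1, Δ2=-3
row 1: diag=6, rhs=-21; c'=1/6, d'=-7/2
row 2: denom=6−1·1/6=35/6; d'=(-12−1·-7/2)/(35/6)=-51/35
back: M2=-51/35
back: M1=-7/2−1/6·-51/35=-114/35
M: M0=0, M1=-114/35, M2=-51/35, M3=0
seg 0: a=0, c=M0/2=0, d=(M1−M0)/(6·2)=-19/70, b=Δ0−h0·(2M0+M1)/6=251/70
seg 1: a=5, c=M1/2=-57/35, d=(M2−M1)/(6·1)=3/10, b=Δ1−h1·(2M1+M2)/6=23/70
seg 2: a=4, c=M2/2=-51/70, d=(M3−M2)/(6·2)=17/140, b=Δ2−h2·(2M2+M3)/6=-71/35
t_q=4 → seg 2, τ=1; S=4+-71/35·τ+-51/70·τ²+17/140·τ³=191/140

  seg 0: a=0 b=251/70 c=0 d=-19/70
  seg 1: a=5 b=23/70 c=-57/35 d=3/10
  seg 2: a=4 b=-71/35 c=-51/70 d=17/140
S(4) = 191/140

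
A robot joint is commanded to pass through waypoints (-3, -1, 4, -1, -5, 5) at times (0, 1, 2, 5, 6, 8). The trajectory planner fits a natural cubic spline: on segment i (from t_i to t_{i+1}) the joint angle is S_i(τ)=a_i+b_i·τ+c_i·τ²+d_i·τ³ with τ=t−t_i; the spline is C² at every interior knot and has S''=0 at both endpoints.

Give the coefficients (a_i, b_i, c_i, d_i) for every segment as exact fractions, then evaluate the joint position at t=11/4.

Δ: Δ0=2, Δ1=5, Δ2=-5/3, Δ3=-4, Δ4=5
row 1: diag=4, rhs=18; c'=1/4, d'=9/2
row 2: denom=8−1·1/4=31/4; d'=(-40−1·9/2)/(31/4)=-178/31
row 3: denom=8−3·12/31=212/31; d'=(-14−3·-178/31)/(212/31)=25/53
row 4: denom=6−1·31/212=1241/212; d'=(54−1·25/53)/(1241/212)=11348/1241
back: M4=11348/1241
back: M3=25/53−31/212·11348/1241=-1074/1241
back: M2=-178/31−12/31·-1074/1241=-6710/1241
back: M1=9/2−1/4·-6710/1241=7262/1241
M: M0=0, M1=7262/1241, M2=-6710/1241, M3=-1074/1241, M4=11348/1241, M5=0
seg 0: a=-3, c=M0/2=0, d=(M1−M0)/(6·1)=3631/3723, b=Δ0−h0·(2M0+M1)/6=3815/3723
seg 1: a=-1, c=M1/2=3631/1241, d=(M2−M1)/(6·1)=-6986/3723, b=Δ1−h1·(2M1+M2)/6=14708/3723
seg 2: a=4, c=M2/2=-3355/1241, d=(M3−M2)/(6·3)=2818/11169, b=Δ2−h2·(2M2+M3)/6=15536/3723
seg 3: a=-1, c=M3/2=-537/1241, d=(M4−M3)/(6·1)=6211/3723, b=Δ3−h3·(2M3+M4)/6=-19492/3723
seg 4: a=-5, c=M4/2=5674/1241, d=(M5−M4)/(6·2)=-2837/3723, b=Δ4−h4·(2M4+M5)/6=-4081/3723
t_q=11/4 → seg 2, τ=3/4; S=4+15536/3723·τ+-3355/1241·τ²+2818/11169·τ³=226973/39712

  seg 0: a=-3 b=3815/3723 c=0 d=3631/3723
  seg 1: a=-1 b=14708/3723 c=3631/1241 d=-6986/3723
  seg 2: a=4 b=15536/3723 c=-3355/1241 d=2818/11169
  seg 3: a=-1 b=-19492/3723 c=-537/1241 d=6211/3723
  seg 4: a=-5 b=-4081/3723 c=5674/1241 d=-2837/3723
S(11/4) = 226973/39712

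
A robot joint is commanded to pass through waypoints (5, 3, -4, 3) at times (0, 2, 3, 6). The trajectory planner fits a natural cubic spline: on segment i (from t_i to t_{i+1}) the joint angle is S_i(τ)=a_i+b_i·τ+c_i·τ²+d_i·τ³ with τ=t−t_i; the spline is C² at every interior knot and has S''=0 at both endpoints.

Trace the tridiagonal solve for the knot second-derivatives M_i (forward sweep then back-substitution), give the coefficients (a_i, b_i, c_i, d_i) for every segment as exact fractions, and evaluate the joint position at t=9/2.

Δ: Δ0=-1, Δ1=-7, Δ2=7/3
row 1: diag=6, rhs=-36; c'=1/6, d'=-6
row 2: denom=8−1·1/6=47/6; d'=(56−1·-6)/(47/6)=372/47
back: M2=372/47
back: M1=-6−1/6·372/47=-344/47
M: M0=0, M1=-344/47, M2=372/47, M3=0
seg 0: a=5, c=M0/2=0, d=(M1−M0)/(6·2)=-86/141, b=Δ0−h0·(2M0+M1)/6=203/141
seg 1: a=3, c=M1/2=-172/47, d=(M2−M1)/(6·1)=358/141, b=Δ1−h1·(2M1+M2)/6=-829/141
seg 2: a=-4, c=M2/2=186/47, d=(M3−M2)/(6·3)=-62/141, b=Δ2−h2·(2M2+M3)/6=-787/141
t_q=9/2 → seg 2, τ=3/2; S=-4+-787/141·τ+186/47·τ²+-62/141·τ³=-931/188

  seg 0: a=5 b=203/141 c=0 d=-86/141
  seg 1: a=3 b=-829/141 c=-172/47 d=358/141
  seg 2: a=-4 b=-787/141 c=186/47 d=-62/141
S(9/2) = -931/188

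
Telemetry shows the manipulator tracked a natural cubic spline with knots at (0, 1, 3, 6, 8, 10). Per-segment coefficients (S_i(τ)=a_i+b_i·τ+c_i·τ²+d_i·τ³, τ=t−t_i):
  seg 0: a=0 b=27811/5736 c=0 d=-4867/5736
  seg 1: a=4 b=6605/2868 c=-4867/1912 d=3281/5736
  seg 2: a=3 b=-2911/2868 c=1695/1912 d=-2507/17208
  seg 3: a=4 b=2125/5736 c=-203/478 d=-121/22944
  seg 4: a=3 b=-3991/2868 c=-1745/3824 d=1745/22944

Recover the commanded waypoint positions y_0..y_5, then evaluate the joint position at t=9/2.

y_0=0 y_1=4 y_2=3 y_3=4 y_4=3 y_5=-1
S(9/2) = 45589/15296

y_0 = S_0(0) = a_0 = 0
y_1 = S_1(0) = a_1 = 4
y_2 = S_2(0) = a_2 = 3
y_3 = S_3(0) = a_3 = 4
y_4 = S_4(0) = a_4 = 3
y_5 = S_4(2) = -1
t_q=9/2 is in segment 2 (τ=3/2); S_2(τ)=45589/15296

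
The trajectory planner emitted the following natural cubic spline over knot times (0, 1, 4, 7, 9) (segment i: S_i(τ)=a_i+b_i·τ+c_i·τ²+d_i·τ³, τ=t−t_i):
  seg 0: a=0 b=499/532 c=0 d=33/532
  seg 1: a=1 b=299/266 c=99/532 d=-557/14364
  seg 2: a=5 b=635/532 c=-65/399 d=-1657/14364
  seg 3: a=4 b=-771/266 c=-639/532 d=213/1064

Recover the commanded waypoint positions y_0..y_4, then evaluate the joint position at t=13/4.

y_0 = S_0(0) = a_0 = 0
y_1 = S_1(0) = a_1 = 1
y_2 = S_2(0) = a_2 = 5
y_3 = S_3(0) = a_3 = 4
y_4 = S_3(2) = -5
t_q=13/4 is in segment 1 (τ=9/4); S_1(τ)=137197/34048

y_0=0 y_1=1 y_2=5 y_3=4 y_4=-5
S(13/4) = 137197/34048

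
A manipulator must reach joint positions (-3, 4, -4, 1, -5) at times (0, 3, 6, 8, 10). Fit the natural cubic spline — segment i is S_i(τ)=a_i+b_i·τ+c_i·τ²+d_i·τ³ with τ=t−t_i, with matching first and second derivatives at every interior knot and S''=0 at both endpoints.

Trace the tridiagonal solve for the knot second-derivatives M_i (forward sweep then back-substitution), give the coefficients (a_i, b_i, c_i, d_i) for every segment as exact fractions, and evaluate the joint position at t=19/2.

Δ: Δ0=7/3, Δ1=-8/3, Δ2=5/2, Δ3=-3
row 1: diag=12, rhs=-30; c'=1/4, d'=-5/2
row 2: denom=10−3·1/4=37/4; d'=(31−3·-5/2)/(37/4)=154/37
row 3: denom=8−2·8/37=280/37; d'=(-33−2·154/37)/(280/37)=-1529/280
back: M3=-1529/280
back: M2=154/37−8/37·-1529/280=187/35
back: M1=-5/2−1/4·187/35=-537/140
M: M0=0, M1=-537/140, M2=187/35, M3=-1529/280, M4=0
seg 0: a=-3, c=M0/2=0, d=(M1−M0)/(6·3)=-179/840, b=Δ0−h0·(2M0+M1)/6=3571/840
seg 1: a=4, c=M1/2=-537/280, d=(M2−M1)/(6·3)=257/504, b=Δ1−h1·(2M1+M2)/6=-631/420
seg 2: a=-4, c=M2/2=187/70, d=(M3−M2)/(6·2)=-605/672, b=Δ2−h2·(2M2+M3)/6=91/120
seg 3: a=1, c=M3/2=-1529/560, d=(M4−M3)/(6·2)=1529/3360, b=Δ3−h3·(2M3+M4)/6=269/420
t_q=19/2 → seg 3, τ=3/2; S=1+269/420·τ+-1529/560·τ²+1529/3360·τ³=-4743/1792

  seg 0: a=-3 b=3571/840 c=0 d=-179/840
  seg 1: a=4 b=-631/420 c=-537/280 d=257/504
  seg 2: a=-4 b=91/120 c=187/70 d=-605/672
  seg 3: a=1 b=269/420 c=-1529/560 d=1529/3360
S(19/2) = -4743/1792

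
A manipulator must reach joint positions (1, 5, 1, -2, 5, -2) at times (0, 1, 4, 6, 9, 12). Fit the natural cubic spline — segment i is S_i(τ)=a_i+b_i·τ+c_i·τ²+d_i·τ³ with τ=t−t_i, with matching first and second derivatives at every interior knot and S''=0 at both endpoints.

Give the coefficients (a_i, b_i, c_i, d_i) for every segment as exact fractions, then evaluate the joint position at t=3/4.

Δ: Δ0=4, Δ1=-4/3, Δ2=-3/2, Δ3=7/3, Δ4=-7/3
row 1: diag=8, rhs=-32; c'=3/8, d'=-4
row 2: denom=10−3·3/8=71/8; d'=(-1−3·-4)/(71/8)=88/71
row 3: denom=10−2·16/71=678/71; d'=(23−2·88/71)/(678/71)=1457/678
row 4: denom=12−3·71/226=2499/226; d'=(-28−3·1457/678)/(2499/226)=-2595/833
back: M4=-2595/833
back: M3=1457/678−71/226·-2595/833=7816/2499
back: M2=88/71−16/71·7816/2499=1336/2499
back: M1=-4−3/8·1336/2499=-3499/833
M: M0=0, M1=-3499/833, M2=1336/2499, M3=7816/2499, M4=-2595/833, M5=0
seg 0: a=1, c=M0/2=0, d=(M1−M0)/(6·1)=-3499/4998, b=Δ0−h0·(2M0+M1)/6=23491/4998
seg 1: a=5, c=M1/2=-3499/1666, d=(M2−M1)/(6·3)=11833/44982, b=Δ1−h1·(2M1+M2)/6=6497/2499
seg 2: a=1, c=M2/2=668/2499, d=(M3−M2)/(6·2)=180/833, b=Δ2−h2·(2M2+M3)/6=-14489/4998
seg 3: a=-2, c=M3/2=3908/2499, d=(M4−M3)/(6·3)=-15601/44982, b=Δ3−h3·(2M3+M4)/6=545/714
seg 4: a=5, c=M4/2=-2595/1666, d=(M5−M4)/(6·3)=865/4998, b=Δ4−h4·(2M4+M5)/6=1954/2499
t_q=3/4 → seg 0, τ=3/4; S=1+23491/4998·τ+0·τ²+-3499/4998·τ³=64427/15232

  seg 0: a=1 b=23491/4998 c=0 d=-3499/4998
  seg 1: a=5 b=6497/2499 c=-3499/1666 d=11833/44982
  seg 2: a=1 b=-14489/4998 c=668/2499 d=180/833
  seg 3: a=-2 b=545/714 c=3908/2499 d=-15601/44982
  seg 4: a=5 b=1954/2499 c=-2595/1666 d=865/4998
S(3/4) = 64427/15232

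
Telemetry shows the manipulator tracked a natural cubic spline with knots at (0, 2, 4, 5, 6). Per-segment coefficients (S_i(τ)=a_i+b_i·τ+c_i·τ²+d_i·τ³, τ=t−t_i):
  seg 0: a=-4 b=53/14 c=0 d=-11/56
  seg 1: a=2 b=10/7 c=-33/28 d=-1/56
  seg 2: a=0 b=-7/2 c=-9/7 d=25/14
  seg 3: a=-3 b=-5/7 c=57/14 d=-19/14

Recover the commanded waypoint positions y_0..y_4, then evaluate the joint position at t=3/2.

y_0=-4 y_1=2 y_2=0 y_3=-3 y_4=-1
S(3/2) = 65/64

y_0 = S_0(0) = a_0 = -4
y_1 = S_1(0) = a_1 = 2
y_2 = S_2(0) = a_2 = 0
y_3 = S_3(0) = a_3 = -3
y_4 = S_3(1) = -1
t_q=3/2 is in segment 0 (τ=3/2); S_0(τ)=65/64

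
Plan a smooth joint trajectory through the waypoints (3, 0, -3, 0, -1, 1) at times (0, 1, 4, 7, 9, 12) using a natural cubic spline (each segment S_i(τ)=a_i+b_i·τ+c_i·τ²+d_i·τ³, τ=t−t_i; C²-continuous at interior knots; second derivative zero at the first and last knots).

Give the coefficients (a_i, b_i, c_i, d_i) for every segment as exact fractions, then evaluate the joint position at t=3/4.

  seg 0: a=3 b=-506/159 c=0 d=29/159
  seg 1: a=0 b=-419/159 c=29/53 d=-1/1431
  seg 2: a=-3 b=100/159 c=86/159 d=-199/1431
  seg 3: a=0 b=19/159 c=-113/159 d=85/424
  seg 4: a=-1 b=-101/318 c=313/636 d=-313/5724
S(3/4) = 2341/3392

Δ: Δ0=-3, Δ1=-1, Δ2=1, Δ3=-1/2, Δ4=2/3
row 1: diag=8, rhs=12; c'=3/8, d'=3/2
row 2: denom=12−3·3/8=87/8; d'=(12−3·3/2)/(87/8)=20/29
row 3: denom=10−3·8/29=266/29; d'=(-9−3·20/29)/(266/29)=-321/266
row 4: denom=10−2·29/133=1272/133; d'=(7−2·-321/266)/(1272/133)=313/318
back: M4=313/318
back: M3=-321/266−29/133·313/318=-226/159
back: M2=20/29−8/29·-226/159=172/159
back: M1=3/2−3/8·172/159=58/53
M: M0=0, M1=58/53, M2=172/159, M3=-226/159, M4=313/318, M5=0
seg 0: a=3, c=M0/2=0, d=(M1−M0)/(6·1)=29/159, b=Δ0−h0·(2M0+M1)/6=-506/159
seg 1: a=0, c=M1/2=29/53, d=(M2−M1)/(6·3)=-1/1431, b=Δ1−h1·(2M1+M2)/6=-419/159
seg 2: a=-3, c=M2/2=86/159, d=(M3−M2)/(6·3)=-199/1431, b=Δ2−h2·(2M2+M3)/6=100/159
seg 3: a=0, c=M3/2=-113/159, d=(M4−M3)/(6·2)=85/424, b=Δ3−h3·(2M3+M4)/6=19/159
seg 4: a=-1, c=M4/2=313/636, d=(M5−M4)/(6·3)=-313/5724, b=Δ4−h4·(2M4+M5)/6=-101/318
t_q=3/4 → seg 0, τ=3/4; S=3+-506/159·τ+0·τ²+29/159·τ³=2341/3392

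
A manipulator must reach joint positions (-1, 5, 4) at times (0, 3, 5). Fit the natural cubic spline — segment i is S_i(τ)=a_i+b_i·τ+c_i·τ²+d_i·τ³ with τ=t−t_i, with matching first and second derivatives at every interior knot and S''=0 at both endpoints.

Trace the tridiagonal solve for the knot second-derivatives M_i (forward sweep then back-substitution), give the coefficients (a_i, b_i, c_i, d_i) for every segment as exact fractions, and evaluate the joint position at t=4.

  seg 0: a=-1 b=11/4 c=0 d=-1/12
  seg 1: a=5 b=1/2 c=-3/4 d=1/8
S(4) = 39/8

Δ: Δ0=2, Δ1=-1/2
row 1: diag=10, rhs=-15; c'=1/5, d'=-3/2
back: M1=-3/2
M: M0=0, M1=-3/2, M2=0
seg 0: a=-1, c=M0/2=0, d=(M1−M0)/(6·3)=-1/12, b=Δ0−h0·(2M0+M1)/6=11/4
seg 1: a=5, c=M1/2=-3/4, d=(M2−M1)/(6·2)=1/8, b=Δ1−h1·(2M1+M2)/6=1/2
t_q=4 → seg 1, τ=1; S=5+1/2·τ+-3/4·τ²+1/8·τ³=39/8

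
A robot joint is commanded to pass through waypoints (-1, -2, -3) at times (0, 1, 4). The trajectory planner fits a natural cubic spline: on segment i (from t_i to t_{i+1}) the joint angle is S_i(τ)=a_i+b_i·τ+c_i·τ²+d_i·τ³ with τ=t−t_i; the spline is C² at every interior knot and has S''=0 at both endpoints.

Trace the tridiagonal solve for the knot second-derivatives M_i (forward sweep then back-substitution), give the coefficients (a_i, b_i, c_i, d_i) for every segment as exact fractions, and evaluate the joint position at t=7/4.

Δ: Δ0=-1, Δ1=-1/3
row 1: diag=8, rhs=4; c'=3/8, d'=1/2
back: M1=1/2
M: M0=0, M1=1/2, M2=0
seg 0: a=-1, c=M0/2=0, d=(M1−M0)/(6·1)=1/12, b=Δ0−h0·(2M0+M1)/6=-13/12
seg 1: a=-2, c=M1/2=1/4, d=(M2−M1)/(6·3)=-1/36, b=Δ1−h1·(2M1+M2)/6=-5/6
t_q=7/4 → seg 1, τ=3/4; S=-2+-5/6·τ+1/4·τ²+-1/36·τ³=-639/256

  seg 0: a=-1 b=-13/12 c=0 d=1/12
  seg 1: a=-2 b=-5/6 c=1/4 d=-1/36
S(7/4) = -639/256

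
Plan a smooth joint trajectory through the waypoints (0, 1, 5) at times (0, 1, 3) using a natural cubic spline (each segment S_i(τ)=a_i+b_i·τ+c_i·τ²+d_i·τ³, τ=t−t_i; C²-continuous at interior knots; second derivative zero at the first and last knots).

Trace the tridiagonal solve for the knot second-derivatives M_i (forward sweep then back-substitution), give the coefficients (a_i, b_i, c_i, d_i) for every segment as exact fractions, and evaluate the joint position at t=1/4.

Δ: Δ0=1, Δ1=2
row 1: diag=6, rhs=6; c'=1/3, d'=1
back: M1=1
M: M0=0, M1=1, M2=0
seg 0: a=0, c=M0/2=0, d=(M1−M0)/(6·1)=1/6, b=Δ0−h0·(2M0+M1)/6=5/6
seg 1: a=1, c=M1/2=1/2, d=(M2−M1)/(6·2)=-1/12, b=Δ1−h1·(2M1+M2)/6=4/3
t_q=1/4 → seg 0, τ=1/4; S=0+5/6·τ+0·τ²+1/6·τ³=27/128

  seg 0: a=0 b=5/6 c=0 d=1/6
  seg 1: a=1 b=4/3 c=1/2 d=-1/12
S(1/4) = 27/128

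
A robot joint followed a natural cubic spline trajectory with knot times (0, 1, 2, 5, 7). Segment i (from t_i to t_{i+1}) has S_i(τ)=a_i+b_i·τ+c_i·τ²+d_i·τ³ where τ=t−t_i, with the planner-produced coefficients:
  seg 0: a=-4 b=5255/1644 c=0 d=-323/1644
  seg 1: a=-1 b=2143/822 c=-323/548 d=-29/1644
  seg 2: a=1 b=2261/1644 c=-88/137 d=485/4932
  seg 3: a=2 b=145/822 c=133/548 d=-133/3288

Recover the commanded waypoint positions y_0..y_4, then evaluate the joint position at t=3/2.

y_0 = S_0(0) = a_0 = -4
y_1 = S_1(0) = a_1 = -1
y_2 = S_2(0) = a_2 = 1
y_3 = S_3(0) = a_3 = 2
y_4 = S_3(2) = 3
t_q=3/2 is in segment 1 (τ=1/2); S_1(τ)=675/4384

y_0=-4 y_1=-1 y_2=1 y_3=2 y_4=3
S(3/2) = 675/4384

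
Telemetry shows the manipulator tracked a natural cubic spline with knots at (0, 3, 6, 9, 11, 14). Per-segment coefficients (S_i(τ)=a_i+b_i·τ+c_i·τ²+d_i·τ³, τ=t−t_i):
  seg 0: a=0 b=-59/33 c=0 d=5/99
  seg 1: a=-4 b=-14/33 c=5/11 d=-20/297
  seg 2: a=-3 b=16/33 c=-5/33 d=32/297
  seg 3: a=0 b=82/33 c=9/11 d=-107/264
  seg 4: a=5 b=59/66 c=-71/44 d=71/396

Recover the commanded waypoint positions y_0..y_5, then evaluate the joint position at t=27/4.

y_0=0 y_1=-4 y_2=-3 y_3=0 y_4=5 y_5=-2
S(27/4) = -471/176

y_0 = S_0(0) = a_0 = 0
y_1 = S_1(0) = a_1 = -4
y_2 = S_2(0) = a_2 = -3
y_3 = S_3(0) = a_3 = 0
y_4 = S_4(0) = a_4 = 5
y_5 = S_4(3) = -2
t_q=27/4 is in segment 2 (τ=3/4); S_2(τ)=-471/176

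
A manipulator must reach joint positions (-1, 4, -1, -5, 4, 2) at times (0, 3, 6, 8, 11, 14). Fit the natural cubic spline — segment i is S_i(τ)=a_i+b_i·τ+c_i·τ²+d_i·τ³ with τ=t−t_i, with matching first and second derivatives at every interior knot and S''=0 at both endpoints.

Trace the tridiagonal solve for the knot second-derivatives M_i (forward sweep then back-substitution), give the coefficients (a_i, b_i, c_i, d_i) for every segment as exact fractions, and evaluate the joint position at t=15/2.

  seg 0: a=-1 b=3176/1305 c=0 d=-1001/11745
  seg 1: a=4 b=173/1305 c=-1001/1305 d=131/2349
  seg 2: a=-1 b=-3868/1305 c=-346/1305 d=65/174
  seg 3: a=-5 b=598/1305 c=2579/1305 d=-884/2349
  seg 4: a=4 b=2812/1305 c=-1841/1305 d=1841/11745
S(15/2) = -33281/6960

Δ: Δ0=5/3, Δ1=-5/3, Δ2=-2, Δ3=3, Δ4=-2/3
row 1: diag=12, rhs=-20; c'=1/4, d'=-5/3
row 2: denom=10−3·1/4=37/4; d'=(-2−3·-5/3)/(37/4)=12/37
row 3: denom=10−2·8/37=354/37; d'=(30−2·12/37)/(354/37)=181/59
row 4: denom=12−3·37/118=1305/118; d'=(-22−3·181/59)/(1305/118)=-3682/1305
back: M4=-3682/1305
back: M3=181/59−37/118·-3682/1305=5158/1305
back: M2=12/37−8/37·5158/1305=-692/1305
back: M1=-5/3−1/4·-692/1305=-2002/1305
M: M0=0, M1=-2002/1305, M2=-692/1305, M3=5158/1305, M4=-3682/1305, M5=0
seg 0: a=-1, c=M0/2=0, d=(M1−M0)/(6·3)=-1001/11745, b=Δ0−h0·(2M0+M1)/6=3176/1305
seg 1: a=4, c=M1/2=-1001/1305, d=(M2−M1)/(6·3)=131/2349, b=Δ1−h1·(2M1+M2)/6=173/1305
seg 2: a=-1, c=M2/2=-346/1305, d=(M3−M2)/(6·2)=65/174, b=Δ2−h2·(2M2+M3)/6=-3868/1305
seg 3: a=-5, c=M3/2=2579/1305, d=(M4−M3)/(6·3)=-884/2349, b=Δ3−h3·(2M3+M4)/6=598/1305
seg 4: a=4, c=M4/2=-1841/1305, d=(M5−M4)/(6·3)=1841/11745, b=Δ4−h4·(2M4+M5)/6=2812/1305
t_q=15/2 → seg 2, τ=3/2; S=-1+-3868/1305·τ+-346/1305·τ²+65/174·τ³=-33281/6960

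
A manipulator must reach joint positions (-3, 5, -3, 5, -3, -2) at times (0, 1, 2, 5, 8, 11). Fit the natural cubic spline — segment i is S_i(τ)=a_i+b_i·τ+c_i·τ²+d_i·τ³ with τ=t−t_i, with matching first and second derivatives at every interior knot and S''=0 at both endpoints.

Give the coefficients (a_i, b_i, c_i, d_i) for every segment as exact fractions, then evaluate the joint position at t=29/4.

  seg 0: a=-3 b=15745/1251 c=0 d=-5737/1251
  seg 1: a=5 b=-1466/1251 c=-5737/417 d=8669/1251
  seg 2: a=-3 b=-9881/1251 c=2932/417 d=-13171/11259
  seg 3: a=5 b=3382/1251 c=-4375/1251 d=6407/11259
  seg 4: a=-3 b=-3647/1251 c=2032/1251 d=-2032/11259
S(29/4) = -1245/8896

Δ: Δ0=8, Δ1=-8, Δ2=8/3, Δ3=-8/3, Δ4=1/3
row 1: diag=4, rhs=-96; c'=1/4, d'=-24
row 2: denom=8−1·1/4=31/4; d'=(64−1·-24)/(31/4)=352/31
row 3: denom=12−3·12/31=336/31; d'=(-32−3·352/31)/(336/31)=-128/21
row 4: denom=12−3·31/112=1251/112; d'=(18−3·-128/21)/(1251/112)=4064/1251
back: M4=4064/1251
back: M3=-128/21−31/112·4064/1251=-8750/1251
back: M2=352/31−12/31·-8750/1251=5864/417
back: M1=-24−1/4·5864/417=-11474/417
M: M0=0, M1=-11474/417, M2=5864/417, M3=-8750/1251, M4=4064/1251, M5=0
seg 0: a=-3, c=M0/2=0, d=(M1−M0)/(6·1)=-5737/1251, b=Δ0−h0·(2M0+M1)/6=15745/1251
seg 1: a=5, c=M1/2=-5737/417, d=(M2−M1)/(6·1)=8669/1251, b=Δ1−h1·(2M1+M2)/6=-1466/1251
seg 2: a=-3, c=M2/2=2932/417, d=(M3−M2)/(6·3)=-13171/11259, b=Δ2−h2·(2M2+M3)/6=-9881/1251
seg 3: a=5, c=M3/2=-4375/1251, d=(M4−M3)/(6·3)=6407/11259, b=Δ3−h3·(2M3+M4)/6=3382/1251
seg 4: a=-3, c=M4/2=2032/1251, d=(M5−M4)/(6·3)=-2032/11259, b=Δ4−h4·(2M4+M5)/6=-3647/1251
t_q=29/4 → seg 3, τ=9/4; S=5+3382/1251·τ+-4375/1251·τ²+6407/11259·τ³=-1245/8896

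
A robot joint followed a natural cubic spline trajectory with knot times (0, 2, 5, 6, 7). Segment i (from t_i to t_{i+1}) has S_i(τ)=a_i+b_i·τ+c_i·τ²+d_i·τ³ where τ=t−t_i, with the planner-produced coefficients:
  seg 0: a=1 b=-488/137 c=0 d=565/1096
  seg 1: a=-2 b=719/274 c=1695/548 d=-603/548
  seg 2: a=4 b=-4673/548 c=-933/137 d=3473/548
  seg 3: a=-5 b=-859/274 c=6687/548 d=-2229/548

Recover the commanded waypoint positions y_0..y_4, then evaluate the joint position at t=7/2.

y_0=1 y_1=-2 y_2=4 y_3=-5 y_4=0
S(7/2) = 22717/4384

y_0 = S_0(0) = a_0 = 1
y_1 = S_1(0) = a_1 = -2
y_2 = S_2(0) = a_2 = 4
y_3 = S_3(0) = a_3 = -5
y_4 = S_3(1) = 0
t_q=7/2 is in segment 1 (τ=3/2); S_1(τ)=22717/4384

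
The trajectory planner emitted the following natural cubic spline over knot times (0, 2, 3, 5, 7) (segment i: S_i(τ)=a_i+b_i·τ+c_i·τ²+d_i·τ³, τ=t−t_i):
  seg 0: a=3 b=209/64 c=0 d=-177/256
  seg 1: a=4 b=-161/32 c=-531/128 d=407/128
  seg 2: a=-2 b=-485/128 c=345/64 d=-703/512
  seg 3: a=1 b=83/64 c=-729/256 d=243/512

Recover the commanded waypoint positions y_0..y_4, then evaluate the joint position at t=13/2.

y_0=3 y_1=4 y_2=-2 y_3=1 y_4=-4
S(13/2) = -7619/4096

y_0 = S_0(0) = a_0 = 3
y_1 = S_1(0) = a_1 = 4
y_2 = S_2(0) = a_2 = -2
y_3 = S_3(0) = a_3 = 1
y_4 = S_3(2) = -4
t_q=13/2 is in segment 3 (τ=3/2); S_3(τ)=-7619/4096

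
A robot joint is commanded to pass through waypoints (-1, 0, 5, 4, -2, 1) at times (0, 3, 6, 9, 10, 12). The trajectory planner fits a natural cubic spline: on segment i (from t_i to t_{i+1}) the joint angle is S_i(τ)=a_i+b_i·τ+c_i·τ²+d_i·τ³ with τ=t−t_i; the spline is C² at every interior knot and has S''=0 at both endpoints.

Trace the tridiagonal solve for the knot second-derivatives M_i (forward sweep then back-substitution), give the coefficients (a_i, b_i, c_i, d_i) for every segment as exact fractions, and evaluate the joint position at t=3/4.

Δ: Δ0=1/3, Δ1=5/3, Δ2=-1/3, Δ3=-6, Δ4=3/2
row 1: diag=12, rhs=8; c'=1/4, d'=2/3
row 2: denom=12−3·1/4=45/4; d'=(-12−3·2/3)/(45/4)=-56/45
row 3: denom=8−3·4/15=36/5; d'=(-34−3·-56/45)/(36/5)=-227/54
row 4: denom=6−1·5/36=211/36; d'=(45−1·-227/54)/(211/36)=5314/633
back: M4=5314/633
back: M3=-227/54−5/36·5314/633=-1133/211
back: M2=-56/45−4/15·-1133/211=356/1899
back: M1=2/3−1/4·356/1899=1177/1899
M: M0=0, M1=1177/1899, M2=356/1899, M3=-1133/211, M4=5314/633, M5=0
seg 0: a=-1, c=M0/2=0, d=(M1−M0)/(6·3)=1177/34182, b=Δ0−h0·(2M0+M1)/6=89/3798
seg 1: a=0, c=M1/2=1177/3798, d=(M2−M1)/(6·3)=-821/34182, b=Δ1−h1·(2M1+M2)/6=1810/1899
seg 2: a=5, c=M2/2=178/1899, d=(M3−M2)/(6·3)=-10553/34182, b=Δ2−h2·(2M2+M3)/6=8219/3798
seg 3: a=4, c=M3/2=-1133/422, d=(M4−M3)/(6·1)=8713/3798, b=Δ3−h3·(2M3+M4)/6=-10652/1899
seg 4: a=-2, c=M4/2=2657/633, d=(M5−M4)/(6·2)=-2657/3798, b=Δ4−h4·(2M4+M5)/6=-15559/3798
t_q=3/4 → seg 0, τ=3/4; S=-1+89/3798·τ+0·τ²+1177/34182·τ³=-26141/27008

  seg 0: a=-1 b=89/3798 c=0 d=1177/34182
  seg 1: a=0 b=1810/1899 c=1177/3798 d=-821/34182
  seg 2: a=5 b=8219/3798 c=178/1899 d=-10553/34182
  seg 3: a=4 b=-10652/1899 c=-1133/422 d=8713/3798
  seg 4: a=-2 b=-15559/3798 c=2657/633 d=-2657/3798
S(3/4) = -26141/27008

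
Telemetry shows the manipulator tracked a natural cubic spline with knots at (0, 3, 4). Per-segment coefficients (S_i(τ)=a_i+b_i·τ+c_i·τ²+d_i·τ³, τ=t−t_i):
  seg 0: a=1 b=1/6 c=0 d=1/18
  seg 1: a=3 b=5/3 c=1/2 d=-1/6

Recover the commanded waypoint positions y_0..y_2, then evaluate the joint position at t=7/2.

y_0 = S_0(0) = a_0 = 1
y_1 = S_1(0) = a_1 = 3
y_2 = S_1(1) = 5
t_q=7/2 is in segment 1 (τ=1/2); S_1(τ)=63/16

y_0=1 y_1=3 y_2=5
S(7/2) = 63/16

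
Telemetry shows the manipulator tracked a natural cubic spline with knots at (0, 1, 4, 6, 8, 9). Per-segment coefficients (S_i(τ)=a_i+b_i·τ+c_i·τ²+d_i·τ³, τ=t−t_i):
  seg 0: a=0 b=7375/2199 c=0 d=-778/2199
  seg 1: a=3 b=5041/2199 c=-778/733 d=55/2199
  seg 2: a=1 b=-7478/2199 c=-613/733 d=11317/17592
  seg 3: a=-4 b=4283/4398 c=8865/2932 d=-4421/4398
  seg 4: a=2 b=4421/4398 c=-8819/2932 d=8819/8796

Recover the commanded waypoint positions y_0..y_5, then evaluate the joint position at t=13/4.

y_0 = S_0(0) = a_0 = 0
y_1 = S_1(0) = a_1 = 3
y_2 = S_2(0) = a_2 = 1
y_3 = S_3(0) = a_3 = -4
y_4 = S_4(0) = a_4 = 2
y_5 = S_4(1) = 1
t_q=13/4 is in segment 1 (τ=9/4); S_1(τ)=143997/46912

y_0=0 y_1=3 y_2=1 y_3=-4 y_4=2 y_5=1
S(13/4) = 143997/46912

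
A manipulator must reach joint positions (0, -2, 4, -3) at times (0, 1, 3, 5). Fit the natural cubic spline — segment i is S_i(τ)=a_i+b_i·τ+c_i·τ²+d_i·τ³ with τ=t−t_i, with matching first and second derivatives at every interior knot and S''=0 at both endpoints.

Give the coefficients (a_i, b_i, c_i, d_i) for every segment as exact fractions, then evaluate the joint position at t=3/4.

  seg 0: a=0 b=-141/44 c=0 d=53/44
  seg 1: a=-2 b=9/22 c=159/44 d=-51/44
  seg 2: a=4 b=21/22 c=-147/44 d=49/88
S(3/4) = -5337/2816

Δ: Δ0=-2, Δ1=3, Δ2=-7/2
row 1: diag=6, rhs=30; c'=1/3, d'=5
row 2: denom=8−2·1/3=22/3; d'=(-39−2·5)/(22/3)=-147/22
back: M2=-147/22
back: M1=5−1/3·-147/22=159/22
M: M0=0, M1=159/22, M2=-147/22, M3=0
seg 0: a=0, c=M0/2=0, d=(M1−M0)/(6·1)=53/44, b=Δ0−h0·(2M0+M1)/6=-141/44
seg 1: a=-2, c=M1/2=159/44, d=(M2−M1)/(6·2)=-51/44, b=Δ1−h1·(2M1+M2)/6=9/22
seg 2: a=4, c=M2/2=-147/44, d=(M3−M2)/(6·2)=49/88, b=Δ2−h2·(2M2+M3)/6=21/22
t_q=3/4 → seg 0, τ=3/4; S=0+-141/44·τ+0·τ²+53/44·τ³=-5337/2816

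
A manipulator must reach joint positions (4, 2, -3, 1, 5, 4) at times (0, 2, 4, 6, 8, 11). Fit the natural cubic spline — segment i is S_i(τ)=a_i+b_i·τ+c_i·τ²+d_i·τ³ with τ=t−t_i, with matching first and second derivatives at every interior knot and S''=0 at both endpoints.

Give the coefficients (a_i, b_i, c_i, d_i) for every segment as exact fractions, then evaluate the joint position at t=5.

  seg 0: a=4 b=-226/795 c=0 d=-569/3180
  seg 1: a=2 b=-1933/795 c=-569/530 d=661/1272
  seg 2: a=-3 b=-779/1590 c=2167/1060 d=-1271/3180
  seg 3: a=1 b=4597/1590 c=-75/212 d=-73/1590
  seg 4: a=5 b=1471/1590 c=-667/1060 d=667/9540
S(5) = -489/265

Δ: Δ0=-1, Δ1=-5/2, Δ2=2, Δ3=2, Δ4=-1/3
row 1: diag=8, rhs=-9; c'=1/4, d'=-9/8
row 2: denom=8−2·1/4=15/2; d'=(27−2·-9/8)/(15/2)=39/10
row 3: denom=8−2·4/15=112/15; d'=(0−2·39/10)/(112/15)=-117/112
row 4: denom=10−2·15/56=265/28; d'=(-14−2·-117/112)/(265/28)=-667/530
back: M4=-667/530
back: M3=-117/112−15/56·-667/530=-75/106
back: M2=39/10−4/15·-75/106=2167/530
back: M1=-9/8−1/4·2167/530=-569/265
M: M0=0, M1=-569/265, M2=2167/530, M3=-75/106, M4=-667/530, M5=0
seg 0: a=4, c=M0/2=0, d=(M1−M0)/(6·2)=-569/3180, b=Δ0−h0·(2M0+M1)/6=-226/795
seg 1: a=2, c=M1/2=-569/530, d=(M2−M1)/(6·2)=661/1272, b=Δ1−h1·(2M1+M2)/6=-1933/795
seg 2: a=-3, c=M2/2=2167/1060, d=(M3−M2)/(6·2)=-1271/3180, b=Δ2−h2·(2M2+M3)/6=-779/1590
seg 3: a=1, c=M3/2=-75/212, d=(M4−M3)/(6·2)=-73/1590, b=Δ3−h3·(2M3+M4)/6=4597/1590
seg 4: a=5, c=M4/2=-667/1060, d=(M5−M4)/(6·3)=667/9540, b=Δ4−h4·(2M4+M5)/6=1471/1590
t_q=5 → seg 2, τ=1; S=-3+-779/1590·τ+2167/1060·τ²+-1271/3180·τ³=-489/265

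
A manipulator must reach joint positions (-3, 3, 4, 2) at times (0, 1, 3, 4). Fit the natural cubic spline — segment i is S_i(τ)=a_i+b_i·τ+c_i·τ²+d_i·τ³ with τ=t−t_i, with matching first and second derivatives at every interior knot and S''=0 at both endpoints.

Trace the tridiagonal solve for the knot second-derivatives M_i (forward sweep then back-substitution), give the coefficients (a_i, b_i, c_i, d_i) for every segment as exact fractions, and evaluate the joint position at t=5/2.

  seg 0: a=-3 b=55/8 c=0 d=-7/8
  seg 1: a=3 b=17/4 c=-21/8 d=3/8
  seg 2: a=4 b=-7/4 c=-3/8 d=1/8
S(5/2) = 303/64

Δ: Δ0=6, Δ1=1/2, Δ2=-2
row 1: diag=6, rhs=-33; c'=1/3, d'=-11/2
row 2: denom=6−2·1/3=16/3; d'=(-15−2·-11/2)/(16/3)=-3/4
back: M2=-3/4
back: M1=-11/2−1/3·-3/4=-21/4
M: M0=0, M1=-21/4, M2=-3/4, M3=0
seg 0: a=-3, c=M0/2=0, d=(M1−M0)/(6·1)=-7/8, b=Δ0−h0·(2M0+M1)/6=55/8
seg 1: a=3, c=M1/2=-21/8, d=(M2−M1)/(6·2)=3/8, b=Δ1−h1·(2M1+M2)/6=17/4
seg 2: a=4, c=M2/2=-3/8, d=(M3−M2)/(6·1)=1/8, b=Δ2−h2·(2M2+M3)/6=-7/4
t_q=5/2 → seg 1, τ=3/2; S=3+17/4·τ+-21/8·τ²+3/8·τ³=303/64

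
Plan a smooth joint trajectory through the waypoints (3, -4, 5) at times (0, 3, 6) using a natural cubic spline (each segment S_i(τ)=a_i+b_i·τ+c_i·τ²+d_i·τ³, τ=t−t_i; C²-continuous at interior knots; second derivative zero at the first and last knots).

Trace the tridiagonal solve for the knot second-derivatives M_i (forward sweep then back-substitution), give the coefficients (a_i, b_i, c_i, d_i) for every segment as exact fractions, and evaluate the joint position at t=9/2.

Δ: Δ0=-7/3, Δ1=3
row 1: diag=12, rhs=32; c'=1/4, d'=8/3
back: M1=8/3
M: M0=0, M1=8/3, M2=0
seg 0: a=3, c=M0/2=0, d=(M1−M0)/(6·3)=4/27, b=Δ0−h0·(2M0+M1)/6=-11/3
seg 1: a=-4, c=M1/2=4/3, d=(M2−M1)/(6·3)=-4/27, b=Δ1−h1·(2M1+M2)/6=1/3
t_q=9/2 → seg 1, τ=3/2; S=-4+1/3·τ+4/3·τ²+-4/27·τ³=-1

  seg 0: a=3 b=-11/3 c=0 d=4/27
  seg 1: a=-4 b=1/3 c=4/3 d=-4/27
S(9/2) = -1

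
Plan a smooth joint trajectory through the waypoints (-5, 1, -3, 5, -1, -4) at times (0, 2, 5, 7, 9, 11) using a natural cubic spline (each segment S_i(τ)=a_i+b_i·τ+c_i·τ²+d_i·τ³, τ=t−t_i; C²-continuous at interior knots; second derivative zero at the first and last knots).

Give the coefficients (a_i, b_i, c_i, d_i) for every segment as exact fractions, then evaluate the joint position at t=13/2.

Δ: Δ0=3, Δ1=-4/3, Δ2=4, Δ3=-3, Δ4=-3/2
row 1: diag=10, rhs=-26; c'=3/10, d'=-13/5
row 2: denom=10−3·3/10=91/10; d'=(32−3·-13/5)/(91/10)=398/91
row 3: denom=8−2·20/91=688/91; d'=(-42−2·398/91)/(688/91)=-2309/344
row 4: denom=8−2·91/344=1285/172; d'=(9−2·-2309/344)/(1285/172)=3857/1285
back: M4=3857/1285
back: M3=-2309/344−91/344·3857/1285=-19291/2570
back: M2=398/91−20/91·-19291/2570=1548/257
back: M1=-13/5−3/10·1548/257=-5663/1285
M: M0=0, M1=-5663/1285, M2=1548/257, M3=-19291/2570, M4=3857/1285, M5=0
seg 0: a=-5, c=M0/2=0, d=(M1−M0)/(6·2)=-5663/15420, b=Δ0−h0·(2M0+M1)/6=17228/3855
seg 1: a=1, c=M1/2=-5663/2570, d=(M2−M1)/(6·3)=13403/23130, b=Δ1−h1·(2M1+M2)/6=239/3855
seg 2: a=-3, c=M2/2=774/257, d=(M3−M2)/(6·2)=-34771/30840, b=Δ2−h2·(2M2+M3)/6=19171/7710
seg 3: a=5, c=M3/2=-19291/5140, d=(M4−M3)/(6·2)=5401/6168, b=Δ3−h3·(2M3+M4)/6=3869/3855
seg 4: a=-1, c=M4/2=3857/2570, d=(M5−M4)/(6·2)=-3857/15420, b=Δ4−h4·(2M4+M5)/6=-26993/7710
t_q=13/2 → seg 2, τ=3/2; S=-3+19171/7710·τ+774/257·τ²+-34771/30840·τ³=304357/82240

  seg 0: a=-5 b=17228/3855 c=0 d=-5663/15420
  seg 1: a=1 b=239/3855 c=-5663/2570 d=13403/23130
  seg 2: a=-3 b=19171/7710 c=774/257 d=-34771/30840
  seg 3: a=5 b=3869/3855 c=-19291/5140 d=5401/6168
  seg 4: a=-1 b=-26993/7710 c=3857/2570 d=-3857/15420
S(13/2) = 304357/82240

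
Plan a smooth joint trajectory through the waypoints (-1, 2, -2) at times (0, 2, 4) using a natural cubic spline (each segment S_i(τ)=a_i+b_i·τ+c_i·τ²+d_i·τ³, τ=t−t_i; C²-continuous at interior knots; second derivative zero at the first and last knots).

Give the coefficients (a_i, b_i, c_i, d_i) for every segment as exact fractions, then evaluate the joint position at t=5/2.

Δ: Δ0=3/2, Δ1=-2
row 1: diag=8, rhs=-21; c'=1/4, d'=-21/8
back: M1=-21/8
M: M0=0, M1=-21/8, M2=0
seg 0: a=-1, c=M0/2=0, d=(M1−M0)/(6·2)=-7/32, b=Δ0−h0·(2M0+M1)/6=19/8
seg 1: a=2, c=M1/2=-21/16, d=(M2−M1)/(6·2)=7/32, b=Δ1−h1·(2M1+M2)/6=-1/4
t_q=5/2 → seg 1, τ=1/2; S=2+-1/4·τ+-21/16·τ²+7/32·τ³=403/256

  seg 0: a=-1 b=19/8 c=0 d=-7/32
  seg 1: a=2 b=-1/4 c=-21/16 d=7/32
S(5/2) = 403/256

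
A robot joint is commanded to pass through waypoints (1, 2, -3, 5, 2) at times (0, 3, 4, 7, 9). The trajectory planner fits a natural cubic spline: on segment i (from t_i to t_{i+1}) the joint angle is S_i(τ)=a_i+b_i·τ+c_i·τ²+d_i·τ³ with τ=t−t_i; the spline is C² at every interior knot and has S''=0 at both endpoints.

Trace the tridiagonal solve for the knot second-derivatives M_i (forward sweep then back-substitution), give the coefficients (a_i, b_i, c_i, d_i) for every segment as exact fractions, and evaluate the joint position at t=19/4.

  seg 0: a=1 b=3179/1116 c=0 d=-2807/10044
  seg 1: a=2 b=-2621/558 c=-2807/1116 d=823/372
  seg 2: a=-3 b=-3449/1116 c=1150/279 d=-7375/10044
  seg 3: a=5 b=1013/558 c=-925/372 d=925/2232
S(19/4) = -26261/7936

Δ: Δ0=1/3, Δ1=-5, Δ2=8/3, Δ3=-3/2
row 1: diag=8, rhs=-32; c'=1/8, d'=-4
row 2: denom=8−1·1/8=63/8; d'=(46−1·-4)/(63/8)=400/63
row 3: denom=10−3·8/21=62/7; d'=(-25−3·400/63)/(62/7)=-925/186
back: M3=-925/186
back: M2=400/63−8/21·-925/186=2300/279
back: M1=-4−1/8·2300/279=-2807/558
M: M0=0, M1=-2807/558, M2=2300/279, M3=-925/186, M4=0
seg 0: a=1, c=M0/2=0, d=(M1−M0)/(6·3)=-2807/10044, b=Δ0−h0·(2M0+M1)/6=3179/1116
seg 1: a=2, c=M1/2=-2807/1116, d=(M2−M1)/(6·1)=823/372, b=Δ1−h1·(2M1+M2)/6=-2621/558
seg 2: a=-3, c=M2/2=1150/279, d=(M3−M2)/(6·3)=-7375/10044, b=Δ2−h2·(2M2+M3)/6=-3449/1116
seg 3: a=5, c=M3/2=-925/372, d=(M4−M3)/(6·2)=925/2232, b=Δ3−h3·(2M3+M4)/6=1013/558
t_q=19/4 → seg 2, τ=3/4; S=-3+-3449/1116·τ+1150/279·τ²+-7375/10044·τ³=-26261/7936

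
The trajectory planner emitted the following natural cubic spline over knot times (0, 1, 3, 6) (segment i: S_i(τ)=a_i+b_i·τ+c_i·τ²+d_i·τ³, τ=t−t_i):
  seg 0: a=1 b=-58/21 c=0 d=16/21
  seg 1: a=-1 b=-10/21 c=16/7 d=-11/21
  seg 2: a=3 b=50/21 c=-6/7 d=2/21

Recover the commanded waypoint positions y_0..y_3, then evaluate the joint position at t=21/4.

y_0=1 y_1=-1 y_2=3 y_3=5
S(21/4) = 1143/224

y_0 = S_0(0) = a_0 = 1
y_1 = S_1(0) = a_1 = -1
y_2 = S_2(0) = a_2 = 3
y_3 = S_2(3) = 5
t_q=21/4 is in segment 2 (τ=9/4); S_2(τ)=1143/224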